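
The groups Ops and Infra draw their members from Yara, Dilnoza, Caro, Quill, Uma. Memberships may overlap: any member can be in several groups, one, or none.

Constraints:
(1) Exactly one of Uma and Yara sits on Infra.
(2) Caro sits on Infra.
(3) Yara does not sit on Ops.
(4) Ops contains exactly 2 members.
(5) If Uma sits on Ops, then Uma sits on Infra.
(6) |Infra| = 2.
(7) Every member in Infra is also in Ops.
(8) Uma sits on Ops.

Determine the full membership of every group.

Ops = {Caro, Uma}; Infra = {Caro, Uma}

From (2): Caro ∈ Infra.
From (3): Yara ∉ Ops.
From (8): Uma ∈ Ops.
(5): Uma ∈ Infra.
(6): Infra already has 2, so the rest are out.
(7) with Caro ∈ Infra: Caro ∈ Ops.
(4): Ops already has 2, so the rest are out.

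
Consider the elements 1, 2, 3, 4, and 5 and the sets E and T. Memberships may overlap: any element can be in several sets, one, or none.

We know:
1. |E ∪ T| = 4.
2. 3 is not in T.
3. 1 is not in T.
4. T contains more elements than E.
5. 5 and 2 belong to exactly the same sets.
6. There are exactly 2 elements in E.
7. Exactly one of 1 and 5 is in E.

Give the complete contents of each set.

E = {1, 4}; T = {2, 4, 5}

From (2): 3 ∉ T.
From (3): 1 ∉ T.
Suppose 1 ∉ E: no assignment then satisfies all the clues, so 1 ∈ E.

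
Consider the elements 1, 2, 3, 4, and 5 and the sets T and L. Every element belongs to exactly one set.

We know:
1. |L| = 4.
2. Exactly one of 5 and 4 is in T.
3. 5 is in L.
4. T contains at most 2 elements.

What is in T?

T = {4}

From (3): 5 ∈ L.
(2) (exactly one): 4 ∈ T.
(1): only 4 candidates remain for L, so all are in.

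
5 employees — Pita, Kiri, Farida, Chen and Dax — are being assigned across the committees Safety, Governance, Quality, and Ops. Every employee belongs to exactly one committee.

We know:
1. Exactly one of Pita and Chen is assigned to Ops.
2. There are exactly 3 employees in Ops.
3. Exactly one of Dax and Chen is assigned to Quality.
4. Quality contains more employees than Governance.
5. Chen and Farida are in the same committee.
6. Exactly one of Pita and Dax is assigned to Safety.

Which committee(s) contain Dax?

Dax: Quality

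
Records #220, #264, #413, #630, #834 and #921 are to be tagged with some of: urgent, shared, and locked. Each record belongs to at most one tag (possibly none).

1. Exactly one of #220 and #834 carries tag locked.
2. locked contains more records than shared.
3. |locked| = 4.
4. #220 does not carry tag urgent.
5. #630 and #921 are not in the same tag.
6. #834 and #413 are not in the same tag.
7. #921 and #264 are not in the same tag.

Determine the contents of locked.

locked = {#220, #264, #413, #630}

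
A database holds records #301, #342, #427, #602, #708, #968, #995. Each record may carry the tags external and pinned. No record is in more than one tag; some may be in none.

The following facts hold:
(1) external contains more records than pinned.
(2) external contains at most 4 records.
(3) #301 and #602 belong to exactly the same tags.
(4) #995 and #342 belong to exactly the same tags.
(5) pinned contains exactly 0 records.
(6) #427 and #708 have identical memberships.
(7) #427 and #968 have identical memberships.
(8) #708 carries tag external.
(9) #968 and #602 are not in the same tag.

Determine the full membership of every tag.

From (8): #708 ∈ external.
(5): pinned already has 0, so the rest are out.
(6): #427 matches #708: #427 ∈ external.
(7): #968 matches #427: #968 ∈ external.
(9): #602 ∉ external.
(3): #301 matches #602: #301 ∉ external.
Suppose #342 ∈ external: no assignment then satisfies all the clues, so #342 ∉ external.

external = {#427, #708, #968}; pinned = {}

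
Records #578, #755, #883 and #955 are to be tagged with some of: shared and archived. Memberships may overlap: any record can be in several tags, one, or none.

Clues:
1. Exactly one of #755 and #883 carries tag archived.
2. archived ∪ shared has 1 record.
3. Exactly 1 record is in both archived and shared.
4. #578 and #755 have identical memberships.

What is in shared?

shared = {#883}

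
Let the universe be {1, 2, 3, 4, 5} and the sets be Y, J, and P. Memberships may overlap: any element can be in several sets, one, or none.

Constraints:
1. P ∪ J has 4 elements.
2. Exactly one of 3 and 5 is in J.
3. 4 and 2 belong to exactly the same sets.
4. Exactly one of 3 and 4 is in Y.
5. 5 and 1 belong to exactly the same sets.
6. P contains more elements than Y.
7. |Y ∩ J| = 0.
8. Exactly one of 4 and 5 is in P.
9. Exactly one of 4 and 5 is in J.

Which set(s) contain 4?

4: P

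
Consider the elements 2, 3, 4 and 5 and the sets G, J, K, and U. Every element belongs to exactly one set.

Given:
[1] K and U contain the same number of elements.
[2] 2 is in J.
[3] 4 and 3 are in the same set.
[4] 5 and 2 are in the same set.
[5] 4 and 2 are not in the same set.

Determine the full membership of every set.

G = {3, 4}; J = {2, 5}; K = {}; U = {}

From (2): 2 ∈ J.
(4): 5 matches 2: 5 ∉ G.
(4): 5 matches 2: 5 ∈ J.
(5): 4 ∉ J.
(3): 3 matches 4: 3 ∉ J.
Suppose 3 ∉ G: no assignment then satisfies all the clues, so 3 ∈ G.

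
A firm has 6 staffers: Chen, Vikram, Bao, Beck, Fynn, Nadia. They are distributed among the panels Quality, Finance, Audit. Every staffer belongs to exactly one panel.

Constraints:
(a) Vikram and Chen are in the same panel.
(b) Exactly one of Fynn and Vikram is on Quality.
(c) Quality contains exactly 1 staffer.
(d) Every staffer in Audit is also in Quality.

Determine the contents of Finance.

Finance = {Bao, Beck, Chen, Nadia, Vikram}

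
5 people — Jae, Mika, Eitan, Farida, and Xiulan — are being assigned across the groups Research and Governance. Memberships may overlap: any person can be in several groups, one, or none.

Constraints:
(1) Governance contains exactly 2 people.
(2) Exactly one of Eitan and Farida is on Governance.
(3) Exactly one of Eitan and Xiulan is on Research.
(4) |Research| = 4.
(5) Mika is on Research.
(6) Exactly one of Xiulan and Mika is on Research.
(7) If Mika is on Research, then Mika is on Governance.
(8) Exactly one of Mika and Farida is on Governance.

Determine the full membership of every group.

From (5): Mika ∈ Research.
(6) (exactly one): Xiulan ∉ Research.
(7): Mika ∈ Governance.
(8) (exactly one): Farida ∉ Governance.
(2) (exactly one): Eitan ∈ Governance.
(3) (exactly one): Eitan ∈ Research.
(4): only 4 candidates remain for Research, so all are in.
(1): Governance already has 2, so the rest are out.

Research = {Eitan, Farida, Jae, Mika}; Governance = {Eitan, Mika}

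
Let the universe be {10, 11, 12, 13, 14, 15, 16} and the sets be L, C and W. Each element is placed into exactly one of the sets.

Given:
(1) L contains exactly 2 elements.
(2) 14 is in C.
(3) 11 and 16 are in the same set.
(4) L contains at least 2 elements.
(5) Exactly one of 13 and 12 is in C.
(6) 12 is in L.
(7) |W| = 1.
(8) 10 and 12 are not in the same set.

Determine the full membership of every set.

L = {12, 15}; C = {11, 13, 14, 16}; W = {10}

From (2): 14 ∈ C.
From (6): 12 ∈ L.
(5) (exactly one): 13 ∈ C.
(8): 10 ∉ L.
Suppose 10 ∈ C: no assignment then satisfies all the clues, so 10 ∉ C.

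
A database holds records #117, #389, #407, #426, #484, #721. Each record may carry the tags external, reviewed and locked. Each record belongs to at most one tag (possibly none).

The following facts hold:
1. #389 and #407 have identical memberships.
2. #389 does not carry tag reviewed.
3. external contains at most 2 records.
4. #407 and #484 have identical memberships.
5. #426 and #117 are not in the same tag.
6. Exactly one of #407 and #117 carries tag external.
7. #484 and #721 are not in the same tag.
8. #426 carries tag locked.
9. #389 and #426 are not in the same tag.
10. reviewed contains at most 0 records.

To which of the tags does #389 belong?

From (2): #389 ∉ reviewed.
From (8): #426 ∈ locked.
(1): #407 matches #389: #407 ∉ reviewed.
(4): #484 matches #407: #484 ∉ reviewed.
(5): #117 ∉ locked.
(9): #389 ∉ locked.
(10): reviewed already has 0, so the rest are out.
(1): #407 matches #389: #407 ∉ locked.
(4): #484 matches #407: #484 ∉ locked.
Suppose #389 ∈ external: no assignment then satisfies all the clues, so #389 ∉ external.

#389: none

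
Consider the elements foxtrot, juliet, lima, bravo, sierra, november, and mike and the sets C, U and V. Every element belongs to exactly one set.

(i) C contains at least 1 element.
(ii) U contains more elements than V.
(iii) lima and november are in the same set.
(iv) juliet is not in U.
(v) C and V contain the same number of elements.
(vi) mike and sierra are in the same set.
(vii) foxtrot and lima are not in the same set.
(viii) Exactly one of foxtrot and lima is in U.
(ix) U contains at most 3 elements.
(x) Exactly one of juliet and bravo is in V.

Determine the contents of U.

U = {bravo, lima, november}

From (iv): juliet ∉ U.
Suppose foxtrot ∈ U: no assignment then satisfies all the clues, so foxtrot ∉ U.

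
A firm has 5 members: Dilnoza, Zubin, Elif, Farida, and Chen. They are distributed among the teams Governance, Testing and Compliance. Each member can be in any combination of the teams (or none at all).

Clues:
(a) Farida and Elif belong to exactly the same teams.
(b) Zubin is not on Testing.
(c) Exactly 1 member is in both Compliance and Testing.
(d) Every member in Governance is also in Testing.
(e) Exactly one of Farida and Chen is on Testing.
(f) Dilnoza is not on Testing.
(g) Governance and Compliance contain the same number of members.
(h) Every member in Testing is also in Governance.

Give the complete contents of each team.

Governance = {Chen}; Testing = {Chen}; Compliance = {Chen}

From (b): Zubin ∉ Testing.
From (f): Dilnoza ∉ Testing.
(d) contrapositive: Dilnoza ∉ Governance.
(d) contrapositive: Zubin ∉ Governance.
Suppose Dilnoza ∈ Compliance: no assignment then satisfies all the clues, so Dilnoza ∉ Compliance.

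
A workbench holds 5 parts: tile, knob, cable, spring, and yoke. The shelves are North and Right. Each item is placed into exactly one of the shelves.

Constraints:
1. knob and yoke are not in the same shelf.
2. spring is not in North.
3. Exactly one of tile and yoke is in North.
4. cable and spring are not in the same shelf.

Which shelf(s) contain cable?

cable: North

From (2): spring ∉ North.
Only one shelf left: spring ∈ Right.
(4): cable ∉ Right.
Only one shelf left: cable ∈ North.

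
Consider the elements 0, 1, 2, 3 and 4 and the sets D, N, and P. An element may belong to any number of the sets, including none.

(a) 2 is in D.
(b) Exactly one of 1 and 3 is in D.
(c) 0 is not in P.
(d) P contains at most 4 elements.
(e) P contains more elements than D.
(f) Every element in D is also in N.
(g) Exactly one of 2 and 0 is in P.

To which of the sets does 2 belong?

From (a): 2 ∈ D.
From (c): 0 ∉ P.
(f) with 2 ∈ D: 2 ∈ N.
(g) (exactly one): 2 ∈ P.

2: D, N, P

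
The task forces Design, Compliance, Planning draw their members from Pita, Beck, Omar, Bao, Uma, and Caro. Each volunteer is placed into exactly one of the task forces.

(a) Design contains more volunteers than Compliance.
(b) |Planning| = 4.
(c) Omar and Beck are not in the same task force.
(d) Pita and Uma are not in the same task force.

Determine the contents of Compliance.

Compliance = {}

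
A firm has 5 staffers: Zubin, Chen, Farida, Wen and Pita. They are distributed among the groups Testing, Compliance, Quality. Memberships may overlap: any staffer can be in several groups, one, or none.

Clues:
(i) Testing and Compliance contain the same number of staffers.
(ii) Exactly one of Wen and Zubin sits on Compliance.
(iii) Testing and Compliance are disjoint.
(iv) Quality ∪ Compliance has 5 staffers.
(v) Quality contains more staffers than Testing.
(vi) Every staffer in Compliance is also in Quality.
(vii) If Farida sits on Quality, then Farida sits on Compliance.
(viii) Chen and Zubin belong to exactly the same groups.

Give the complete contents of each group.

Testing = {Chen, Zubin}; Compliance = {Farida, Wen}; Quality = {Chen, Farida, Pita, Wen, Zubin}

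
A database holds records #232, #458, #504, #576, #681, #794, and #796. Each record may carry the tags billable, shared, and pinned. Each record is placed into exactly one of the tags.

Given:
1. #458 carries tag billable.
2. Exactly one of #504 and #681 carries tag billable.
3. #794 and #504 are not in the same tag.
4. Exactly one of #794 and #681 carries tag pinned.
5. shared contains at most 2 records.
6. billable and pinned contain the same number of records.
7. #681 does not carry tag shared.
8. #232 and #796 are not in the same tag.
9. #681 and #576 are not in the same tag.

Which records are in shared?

shared = {#504}

From (1): #458 ∈ billable.
From (7): #681 ∉ shared.
Suppose #232 ∈ shared: no assignment then satisfies all the clues, so #232 ∉ shared.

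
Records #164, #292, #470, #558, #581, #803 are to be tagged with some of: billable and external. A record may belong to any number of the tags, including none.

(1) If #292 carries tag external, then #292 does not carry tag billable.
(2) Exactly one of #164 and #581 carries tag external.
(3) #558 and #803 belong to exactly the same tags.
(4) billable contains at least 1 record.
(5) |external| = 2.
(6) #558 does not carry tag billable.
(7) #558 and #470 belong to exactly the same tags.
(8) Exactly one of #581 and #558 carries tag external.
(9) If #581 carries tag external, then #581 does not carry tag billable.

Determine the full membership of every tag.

From (6): #558 ∉ billable.
(3): #803 matches #558: #803 ∉ billable.
(7): #470 matches #558: #470 ∉ billable.
Suppose #164 ∉ billable: no assignment then satisfies all the clues, so #164 ∈ billable.

billable = {#164}; external = {#292, #581}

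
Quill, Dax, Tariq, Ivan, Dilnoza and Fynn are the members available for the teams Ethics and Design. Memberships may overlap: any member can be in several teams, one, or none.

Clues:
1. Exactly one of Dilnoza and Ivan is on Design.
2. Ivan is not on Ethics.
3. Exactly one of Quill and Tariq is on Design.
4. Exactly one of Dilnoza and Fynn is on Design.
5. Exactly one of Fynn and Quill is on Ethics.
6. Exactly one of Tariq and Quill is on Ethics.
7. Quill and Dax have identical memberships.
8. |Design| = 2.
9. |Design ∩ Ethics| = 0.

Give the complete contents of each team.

Ethics = {Dax, Quill}; Design = {Dilnoza, Tariq}

From (2): Ivan ∉ Ethics.
Suppose Quill ∉ Ethics: no assignment then satisfies all the clues, so Quill ∈ Ethics.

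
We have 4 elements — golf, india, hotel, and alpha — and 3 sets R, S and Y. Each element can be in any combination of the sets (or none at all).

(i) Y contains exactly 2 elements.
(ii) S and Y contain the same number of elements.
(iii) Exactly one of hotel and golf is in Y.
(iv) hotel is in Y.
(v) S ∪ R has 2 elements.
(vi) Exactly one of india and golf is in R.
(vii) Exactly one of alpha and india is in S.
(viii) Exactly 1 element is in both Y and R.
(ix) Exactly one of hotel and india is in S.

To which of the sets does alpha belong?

From (iv): hotel ∈ Y.
(iii) (exactly one): golf ∉ Y.
Suppose alpha ∈ R: no assignment then satisfies all the clues, so alpha ∉ R.

alpha: none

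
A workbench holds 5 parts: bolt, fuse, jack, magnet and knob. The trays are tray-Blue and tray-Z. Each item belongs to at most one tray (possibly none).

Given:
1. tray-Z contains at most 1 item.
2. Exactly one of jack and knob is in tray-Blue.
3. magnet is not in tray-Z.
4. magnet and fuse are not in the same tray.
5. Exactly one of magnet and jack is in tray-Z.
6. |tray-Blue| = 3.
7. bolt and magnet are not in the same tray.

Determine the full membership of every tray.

tray-Blue = {bolt, fuse, knob}; tray-Z = {jack}

From (3): magnet ∉ tray-Z.
(5) (exactly one): jack ∈ tray-Z.
(1): tray-Z already has 1, so the rest are out.
(2) (exactly one): knob ∈ tray-Blue.
Suppose bolt ∉ tray-Blue: no assignment then satisfies all the clues, so bolt ∈ tray-Blue.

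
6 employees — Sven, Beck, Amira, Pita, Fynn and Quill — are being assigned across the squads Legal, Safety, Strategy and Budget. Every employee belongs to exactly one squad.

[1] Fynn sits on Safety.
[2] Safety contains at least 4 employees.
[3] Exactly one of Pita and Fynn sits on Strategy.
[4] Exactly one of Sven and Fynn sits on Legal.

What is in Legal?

Legal = {Sven}

From (1): Fynn ∈ Safety.
(3) (exactly one): Pita ∈ Strategy.
(4) (exactly one): Sven ∈ Legal.
(2): only 4 candidates remain for Safety, so all are in.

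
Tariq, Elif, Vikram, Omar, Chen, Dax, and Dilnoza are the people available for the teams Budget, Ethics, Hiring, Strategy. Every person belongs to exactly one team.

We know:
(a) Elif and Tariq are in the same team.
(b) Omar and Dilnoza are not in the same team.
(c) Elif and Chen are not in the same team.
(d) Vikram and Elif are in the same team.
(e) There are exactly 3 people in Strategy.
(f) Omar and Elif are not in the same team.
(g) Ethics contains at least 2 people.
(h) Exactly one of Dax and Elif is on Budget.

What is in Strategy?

Strategy = {Elif, Tariq, Vikram}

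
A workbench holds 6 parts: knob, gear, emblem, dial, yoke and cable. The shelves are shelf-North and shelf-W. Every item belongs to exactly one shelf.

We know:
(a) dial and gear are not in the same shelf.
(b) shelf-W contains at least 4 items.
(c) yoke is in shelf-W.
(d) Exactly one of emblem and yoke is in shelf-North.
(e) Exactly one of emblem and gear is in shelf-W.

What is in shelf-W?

From (c): yoke ∈ shelf-W.
(d) (exactly one): emblem ∈ shelf-North.
(e) (exactly one): gear ∈ shelf-W.
(a): dial ∉ shelf-W.
(b): only 4 candidates remain for shelf-W, so all are in.
Only one shelf left: dial ∈ shelf-North.

shelf-W = {cable, gear, knob, yoke}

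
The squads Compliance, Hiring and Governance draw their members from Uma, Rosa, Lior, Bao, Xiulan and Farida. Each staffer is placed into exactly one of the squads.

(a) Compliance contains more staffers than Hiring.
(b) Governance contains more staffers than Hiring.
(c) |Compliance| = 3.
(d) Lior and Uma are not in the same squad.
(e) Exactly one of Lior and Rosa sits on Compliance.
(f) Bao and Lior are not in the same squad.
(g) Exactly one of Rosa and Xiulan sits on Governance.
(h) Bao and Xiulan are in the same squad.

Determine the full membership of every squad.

Compliance = {Farida, Rosa, Uma}; Hiring = {Lior}; Governance = {Bao, Xiulan}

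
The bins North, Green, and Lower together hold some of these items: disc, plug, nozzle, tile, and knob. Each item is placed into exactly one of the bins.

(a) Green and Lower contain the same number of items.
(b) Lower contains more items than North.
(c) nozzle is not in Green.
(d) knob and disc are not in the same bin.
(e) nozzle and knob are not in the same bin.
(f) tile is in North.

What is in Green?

Green = {knob, plug}

From (c): nozzle ∉ Green.
From (f): tile ∈ North.
Suppose disc ∈ Green: no assignment then satisfies all the clues, so disc ∉ Green.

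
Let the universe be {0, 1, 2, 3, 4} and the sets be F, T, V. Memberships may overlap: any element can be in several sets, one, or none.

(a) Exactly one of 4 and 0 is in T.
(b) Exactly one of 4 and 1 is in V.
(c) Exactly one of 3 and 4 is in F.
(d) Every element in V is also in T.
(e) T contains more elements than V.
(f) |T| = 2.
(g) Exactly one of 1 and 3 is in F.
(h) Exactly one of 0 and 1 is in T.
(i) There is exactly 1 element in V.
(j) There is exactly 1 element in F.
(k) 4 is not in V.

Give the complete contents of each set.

F = {3}; T = {1, 4}; V = {1}

From (k): 4 ∉ V.
(b) (exactly one): 1 ∈ V.
(d) with 1 ∈ V: 1 ∈ T.
(h) (exactly one): 0 ∉ T.
(i): V already has 1, so the rest are out.
(a) (exactly one): 4 ∈ T.
(f): T already has 2, so the rest are out.
Suppose 0 ∈ F: no assignment then satisfies all the clues, so 0 ∉ F.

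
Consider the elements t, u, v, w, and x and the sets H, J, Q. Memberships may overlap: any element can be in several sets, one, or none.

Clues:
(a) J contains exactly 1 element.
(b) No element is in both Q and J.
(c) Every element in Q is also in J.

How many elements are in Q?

0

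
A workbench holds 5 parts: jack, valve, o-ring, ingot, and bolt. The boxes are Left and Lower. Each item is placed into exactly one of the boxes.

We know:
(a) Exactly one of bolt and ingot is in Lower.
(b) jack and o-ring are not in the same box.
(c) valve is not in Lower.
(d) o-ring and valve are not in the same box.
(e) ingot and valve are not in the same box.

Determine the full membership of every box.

Left = {bolt, jack, valve}; Lower = {ingot, o-ring}

From (c): valve ∉ Lower.
Only one box left: valve ∈ Left.
(d): o-ring ∉ Left.
(e): ingot ∉ Left.
Only one box left: o-ring ∈ Lower.
Only one box left: ingot ∈ Lower.
(a) (exactly one): bolt ∉ Lower.
(b): jack ∉ Lower.
Only one box left: jack ∈ Left.
Only one box left: bolt ∈ Left.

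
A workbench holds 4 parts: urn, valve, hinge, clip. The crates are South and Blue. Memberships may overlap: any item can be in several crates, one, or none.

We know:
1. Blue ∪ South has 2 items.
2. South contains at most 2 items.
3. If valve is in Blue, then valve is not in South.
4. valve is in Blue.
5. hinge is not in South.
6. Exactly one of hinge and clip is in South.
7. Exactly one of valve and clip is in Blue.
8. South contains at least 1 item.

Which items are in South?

South = {clip}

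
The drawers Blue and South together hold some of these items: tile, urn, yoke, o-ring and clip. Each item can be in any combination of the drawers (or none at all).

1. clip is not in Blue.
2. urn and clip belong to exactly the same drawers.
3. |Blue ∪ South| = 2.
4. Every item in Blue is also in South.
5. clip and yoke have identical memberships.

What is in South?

South = {o-ring, tile}

From (1): clip ∉ Blue.
(2): urn matches clip: urn ∉ Blue.
(5): yoke matches clip: yoke ∉ Blue.
Suppose tile ∉ South: no assignment then satisfies all the clues, so tile ∈ South.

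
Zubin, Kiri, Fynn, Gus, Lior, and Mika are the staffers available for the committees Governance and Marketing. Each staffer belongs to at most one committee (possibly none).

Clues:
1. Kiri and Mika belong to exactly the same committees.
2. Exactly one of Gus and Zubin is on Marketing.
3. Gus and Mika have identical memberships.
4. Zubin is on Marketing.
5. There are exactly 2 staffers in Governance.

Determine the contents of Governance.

Governance = {Fynn, Lior}

From (4): Zubin ∈ Marketing.
(2) (exactly one): Gus ∉ Marketing.
(3): Mika matches Gus: Mika ∉ Marketing.
(1): Kiri matches Mika: Kiri ∉ Marketing.
Suppose Kiri ∈ Governance: no assignment then satisfies all the clues, so Kiri ∉ Governance.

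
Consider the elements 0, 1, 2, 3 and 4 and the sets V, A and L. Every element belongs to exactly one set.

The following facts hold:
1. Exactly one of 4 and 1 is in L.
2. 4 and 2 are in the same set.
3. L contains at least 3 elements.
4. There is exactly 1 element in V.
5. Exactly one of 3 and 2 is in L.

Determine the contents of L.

L = {0, 2, 4}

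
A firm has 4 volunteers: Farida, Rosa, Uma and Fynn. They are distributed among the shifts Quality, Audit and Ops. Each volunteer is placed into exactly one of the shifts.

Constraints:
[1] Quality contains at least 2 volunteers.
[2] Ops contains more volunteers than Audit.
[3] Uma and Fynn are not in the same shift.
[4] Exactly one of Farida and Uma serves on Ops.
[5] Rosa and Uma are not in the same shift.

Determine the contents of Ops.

Ops = {Uma}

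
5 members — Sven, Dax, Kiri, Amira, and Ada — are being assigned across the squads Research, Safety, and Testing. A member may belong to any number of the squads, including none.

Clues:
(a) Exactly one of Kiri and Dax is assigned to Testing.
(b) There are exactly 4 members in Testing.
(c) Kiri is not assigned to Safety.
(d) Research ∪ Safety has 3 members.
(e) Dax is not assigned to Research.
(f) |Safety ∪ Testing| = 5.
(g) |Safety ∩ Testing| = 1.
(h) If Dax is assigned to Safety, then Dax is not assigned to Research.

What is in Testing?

Testing = {Ada, Amira, Kiri, Sven}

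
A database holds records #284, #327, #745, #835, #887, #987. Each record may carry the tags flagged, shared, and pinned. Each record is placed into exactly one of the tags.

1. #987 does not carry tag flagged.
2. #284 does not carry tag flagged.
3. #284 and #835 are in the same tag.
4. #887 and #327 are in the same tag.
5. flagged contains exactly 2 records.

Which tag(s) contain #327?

From (1): #987 ∉ flagged.
From (2): #284 ∉ flagged.
(3): #835 matches #284: #835 ∉ flagged.
Suppose #327 ∉ flagged: no assignment then satisfies all the clues, so #327 ∈ flagged.

#327: flagged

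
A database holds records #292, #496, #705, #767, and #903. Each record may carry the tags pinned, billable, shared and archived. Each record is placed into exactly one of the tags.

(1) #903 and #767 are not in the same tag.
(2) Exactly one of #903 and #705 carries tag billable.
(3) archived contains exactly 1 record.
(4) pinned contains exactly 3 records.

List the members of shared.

shared = {}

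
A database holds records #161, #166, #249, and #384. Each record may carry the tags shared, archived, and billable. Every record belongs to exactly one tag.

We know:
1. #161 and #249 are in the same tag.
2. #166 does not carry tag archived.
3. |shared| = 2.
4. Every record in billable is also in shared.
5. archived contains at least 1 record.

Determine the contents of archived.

archived = {#161, #249}

From (2): #166 ∉ archived.
Suppose #161 ∉ archived: no assignment then satisfies all the clues, so #161 ∈ archived.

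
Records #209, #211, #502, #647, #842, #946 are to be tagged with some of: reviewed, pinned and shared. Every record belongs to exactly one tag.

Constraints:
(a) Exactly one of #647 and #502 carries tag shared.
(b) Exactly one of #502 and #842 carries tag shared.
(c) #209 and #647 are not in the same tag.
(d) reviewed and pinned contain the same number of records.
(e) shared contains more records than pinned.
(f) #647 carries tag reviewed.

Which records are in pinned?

pinned = {#842}

From (f): #647 ∈ reviewed.
(a) (exactly one): #502 ∈ shared.
(b) (exactly one): #842 ∉ shared.
(c): #209 ∉ reviewed.
Suppose #209 ∈ pinned: no assignment then satisfies all the clues, so #209 ∉ pinned.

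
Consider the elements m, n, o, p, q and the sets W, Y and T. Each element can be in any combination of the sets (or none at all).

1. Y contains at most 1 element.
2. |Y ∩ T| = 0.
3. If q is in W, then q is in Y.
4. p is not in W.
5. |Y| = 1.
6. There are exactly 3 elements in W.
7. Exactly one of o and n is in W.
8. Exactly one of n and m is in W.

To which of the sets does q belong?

q: W, Y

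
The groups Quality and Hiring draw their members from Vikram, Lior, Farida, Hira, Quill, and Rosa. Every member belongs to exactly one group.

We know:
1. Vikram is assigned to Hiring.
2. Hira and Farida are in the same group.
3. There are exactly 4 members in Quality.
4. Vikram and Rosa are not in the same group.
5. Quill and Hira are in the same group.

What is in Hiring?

From (1): Vikram ∈ Hiring.
(4): Rosa ∉ Hiring.
Only one group left: Rosa ∈ Quality.
Suppose Lior ∉ Hiring: no assignment then satisfies all the clues, so Lior ∈ Hiring.

Hiring = {Lior, Vikram}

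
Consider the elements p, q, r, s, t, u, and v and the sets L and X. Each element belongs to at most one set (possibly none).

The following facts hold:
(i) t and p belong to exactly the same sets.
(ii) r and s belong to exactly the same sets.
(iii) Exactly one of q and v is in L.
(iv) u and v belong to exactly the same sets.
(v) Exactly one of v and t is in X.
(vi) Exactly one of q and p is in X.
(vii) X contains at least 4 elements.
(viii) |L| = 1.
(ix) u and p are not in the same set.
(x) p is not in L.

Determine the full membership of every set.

From (x): p ∉ L.
(i): t matches p: t ∉ L.
Suppose p ∉ X: no assignment then satisfies all the clues, so p ∈ X.

L = {q}; X = {p, r, s, t}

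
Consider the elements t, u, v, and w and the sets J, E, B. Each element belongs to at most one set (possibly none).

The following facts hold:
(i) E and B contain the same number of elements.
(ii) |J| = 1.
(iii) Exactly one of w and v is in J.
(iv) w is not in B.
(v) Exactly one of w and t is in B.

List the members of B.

B = {t}

From (iv): w ∉ B.
(v) (exactly one): t ∈ B.
Suppose u ∈ B: no assignment then satisfies all the clues, so u ∉ B.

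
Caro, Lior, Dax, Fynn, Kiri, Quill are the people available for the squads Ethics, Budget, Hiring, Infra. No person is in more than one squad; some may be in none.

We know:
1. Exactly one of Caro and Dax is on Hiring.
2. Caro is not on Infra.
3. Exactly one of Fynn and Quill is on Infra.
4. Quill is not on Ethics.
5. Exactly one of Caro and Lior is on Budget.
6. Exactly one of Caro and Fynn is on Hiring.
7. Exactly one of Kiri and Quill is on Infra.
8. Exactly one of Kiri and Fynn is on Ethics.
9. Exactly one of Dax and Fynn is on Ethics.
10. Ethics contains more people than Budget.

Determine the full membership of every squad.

Ethics = {Dax, Kiri}; Budget = {Lior}; Hiring = {Caro}; Infra = {Quill}

From (2): Caro ∉ Infra.
From (4): Quill ∉ Ethics.
Suppose Caro ∈ Ethics: no assignment then satisfies all the clues, so Caro ∉ Ethics.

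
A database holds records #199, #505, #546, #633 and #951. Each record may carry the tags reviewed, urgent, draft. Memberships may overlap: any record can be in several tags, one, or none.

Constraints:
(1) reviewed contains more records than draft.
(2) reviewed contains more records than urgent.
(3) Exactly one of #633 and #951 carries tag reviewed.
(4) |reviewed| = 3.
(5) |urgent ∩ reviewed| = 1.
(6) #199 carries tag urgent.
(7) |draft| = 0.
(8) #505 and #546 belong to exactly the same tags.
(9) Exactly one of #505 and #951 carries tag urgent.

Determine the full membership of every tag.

reviewed = {#505, #546, #951}; urgent = {#199, #951}; draft = {}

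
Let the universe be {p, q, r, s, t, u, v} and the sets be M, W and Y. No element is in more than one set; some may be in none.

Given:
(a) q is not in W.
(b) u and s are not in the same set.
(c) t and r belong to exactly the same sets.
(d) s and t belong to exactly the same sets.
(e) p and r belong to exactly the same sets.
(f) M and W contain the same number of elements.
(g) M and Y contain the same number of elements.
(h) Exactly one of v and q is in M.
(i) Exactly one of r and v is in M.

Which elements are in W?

W = {u}

From (a): q ∉ W.
Suppose p ∈ W: no assignment then satisfies all the clues, so p ∉ W.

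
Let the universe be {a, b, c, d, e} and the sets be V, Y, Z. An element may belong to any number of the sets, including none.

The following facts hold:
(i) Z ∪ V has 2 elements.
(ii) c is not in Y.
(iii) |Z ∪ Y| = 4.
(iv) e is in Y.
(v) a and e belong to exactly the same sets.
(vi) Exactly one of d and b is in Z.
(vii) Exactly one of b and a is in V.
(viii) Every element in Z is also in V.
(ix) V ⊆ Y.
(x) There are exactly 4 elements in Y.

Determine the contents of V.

V = {b, d}

From (ii): c ∉ Y.
From (iv): e ∈ Y.
(v): a matches e: a ∈ Y.
(ix) contrapositive: c ∉ V.
(x): only 4 candidates remain for Y, so all are in.
(viii) contrapositive: c ∉ Z.
Suppose a ∈ V: no assignment then satisfies all the clues, so a ∉ V.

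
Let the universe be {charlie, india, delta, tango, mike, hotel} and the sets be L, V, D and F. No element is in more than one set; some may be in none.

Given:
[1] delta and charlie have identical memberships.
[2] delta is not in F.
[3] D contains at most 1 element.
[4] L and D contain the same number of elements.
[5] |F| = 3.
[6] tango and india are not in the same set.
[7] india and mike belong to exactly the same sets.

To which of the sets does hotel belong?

From (2): delta ∉ F.
(1): charlie matches delta: charlie ∉ F.
Suppose hotel ∈ L: no assignment then satisfies all the clues, so hotel ∉ L.

hotel: F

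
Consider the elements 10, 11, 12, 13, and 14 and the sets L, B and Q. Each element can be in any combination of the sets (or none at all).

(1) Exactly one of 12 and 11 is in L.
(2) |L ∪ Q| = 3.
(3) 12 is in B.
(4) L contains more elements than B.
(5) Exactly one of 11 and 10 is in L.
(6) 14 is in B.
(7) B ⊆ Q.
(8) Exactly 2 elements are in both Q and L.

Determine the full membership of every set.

From (3): 12 ∈ B.
From (6): 14 ∈ B.
(7) with 12 ∈ B: 12 ∈ Q.
(7) with 14 ∈ B: 14 ∈ Q.
Suppose 10 ∉ L: no assignment then satisfies all the clues, so 10 ∈ L.

L = {10, 12, 14}; B = {12, 14}; Q = {12, 14}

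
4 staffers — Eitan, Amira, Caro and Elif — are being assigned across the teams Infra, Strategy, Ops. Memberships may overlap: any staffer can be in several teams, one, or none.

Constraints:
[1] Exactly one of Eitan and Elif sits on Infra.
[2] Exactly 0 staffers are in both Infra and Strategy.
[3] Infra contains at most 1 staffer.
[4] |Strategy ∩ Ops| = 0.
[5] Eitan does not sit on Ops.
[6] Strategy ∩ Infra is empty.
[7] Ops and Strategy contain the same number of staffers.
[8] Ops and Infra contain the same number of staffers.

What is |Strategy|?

1

From (5): Eitan ∉ Ops.
Suppose Amira ∈ Infra: no assignment then satisfies all the clues, so Amira ∉ Infra.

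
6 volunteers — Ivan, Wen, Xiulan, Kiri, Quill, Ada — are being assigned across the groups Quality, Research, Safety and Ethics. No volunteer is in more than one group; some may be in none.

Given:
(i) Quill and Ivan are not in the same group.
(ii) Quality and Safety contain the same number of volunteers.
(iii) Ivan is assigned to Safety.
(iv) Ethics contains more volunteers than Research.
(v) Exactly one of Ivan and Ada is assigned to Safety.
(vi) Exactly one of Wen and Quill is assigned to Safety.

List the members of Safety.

From (iii): Ivan ∈ Safety.
(i): Quill ∉ Safety.
(v) (exactly one): Ada ∉ Safety.
(vi) (exactly one): Wen ∈ Safety.
Suppose Xiulan ∈ Safety: no assignment then satisfies all the clues, so Xiulan ∉ Safety.

Safety = {Ivan, Wen}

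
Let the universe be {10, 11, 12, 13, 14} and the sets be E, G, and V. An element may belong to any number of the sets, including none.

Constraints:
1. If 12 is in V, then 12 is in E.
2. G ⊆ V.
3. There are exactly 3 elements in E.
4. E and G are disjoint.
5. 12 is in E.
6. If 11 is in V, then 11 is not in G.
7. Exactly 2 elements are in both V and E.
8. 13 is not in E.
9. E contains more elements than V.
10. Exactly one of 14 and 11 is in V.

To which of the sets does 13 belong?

13: none

From (5): 12 ∈ E.
From (8): 13 ∉ E.
(4) (disjoint): 12 ∉ G.
Suppose 13 ∈ G: no assignment then satisfies all the clues, so 13 ∉ G.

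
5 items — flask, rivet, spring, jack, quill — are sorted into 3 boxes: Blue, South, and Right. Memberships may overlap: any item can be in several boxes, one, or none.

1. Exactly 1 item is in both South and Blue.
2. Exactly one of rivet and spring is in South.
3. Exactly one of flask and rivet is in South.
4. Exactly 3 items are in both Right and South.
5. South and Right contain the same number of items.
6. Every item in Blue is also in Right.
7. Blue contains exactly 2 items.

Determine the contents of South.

South = {flask, jack, quill, spring}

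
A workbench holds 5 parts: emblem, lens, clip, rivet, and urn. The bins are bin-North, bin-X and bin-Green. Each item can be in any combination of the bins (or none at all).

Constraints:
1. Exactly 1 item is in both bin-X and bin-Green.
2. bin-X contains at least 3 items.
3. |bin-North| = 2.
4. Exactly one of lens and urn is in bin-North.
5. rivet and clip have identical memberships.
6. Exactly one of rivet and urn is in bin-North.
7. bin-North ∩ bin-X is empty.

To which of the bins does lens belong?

lens: bin-Green, bin-X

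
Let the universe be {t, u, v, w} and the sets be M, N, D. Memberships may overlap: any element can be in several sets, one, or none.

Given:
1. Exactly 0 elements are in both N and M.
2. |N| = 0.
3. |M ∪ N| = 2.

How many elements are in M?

2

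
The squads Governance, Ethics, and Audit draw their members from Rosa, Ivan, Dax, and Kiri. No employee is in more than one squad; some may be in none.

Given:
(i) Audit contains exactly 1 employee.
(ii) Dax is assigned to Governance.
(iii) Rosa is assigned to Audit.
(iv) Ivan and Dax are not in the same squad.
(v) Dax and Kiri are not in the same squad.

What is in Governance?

From (ii): Dax ∈ Governance.
From (iii): Rosa ∈ Audit.
(i): Audit already has 1, so the rest are out.
(iv): Ivan ∉ Governance.
(v): Kiri ∉ Governance.

Governance = {Dax}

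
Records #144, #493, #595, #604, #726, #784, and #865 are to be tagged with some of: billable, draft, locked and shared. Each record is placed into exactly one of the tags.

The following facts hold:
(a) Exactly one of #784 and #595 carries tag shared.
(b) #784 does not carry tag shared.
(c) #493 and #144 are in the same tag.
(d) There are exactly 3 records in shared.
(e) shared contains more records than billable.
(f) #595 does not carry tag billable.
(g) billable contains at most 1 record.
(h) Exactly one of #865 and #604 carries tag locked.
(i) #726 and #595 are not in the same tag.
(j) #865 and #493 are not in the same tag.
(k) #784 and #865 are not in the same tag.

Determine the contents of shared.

shared = {#144, #493, #595}

From (b): #784 ∉ shared.
From (f): #595 ∉ billable.
(a) (exactly one): #595 ∈ shared.
(i): #726 ∉ shared.
Suppose #144 ∉ shared: no assignment then satisfies all the clues, so #144 ∈ shared.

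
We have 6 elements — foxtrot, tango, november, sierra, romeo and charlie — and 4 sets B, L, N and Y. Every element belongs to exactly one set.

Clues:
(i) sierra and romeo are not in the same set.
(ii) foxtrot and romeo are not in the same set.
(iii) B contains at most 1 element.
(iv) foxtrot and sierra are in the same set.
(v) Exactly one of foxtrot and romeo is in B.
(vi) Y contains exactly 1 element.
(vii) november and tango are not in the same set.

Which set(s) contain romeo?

romeo: B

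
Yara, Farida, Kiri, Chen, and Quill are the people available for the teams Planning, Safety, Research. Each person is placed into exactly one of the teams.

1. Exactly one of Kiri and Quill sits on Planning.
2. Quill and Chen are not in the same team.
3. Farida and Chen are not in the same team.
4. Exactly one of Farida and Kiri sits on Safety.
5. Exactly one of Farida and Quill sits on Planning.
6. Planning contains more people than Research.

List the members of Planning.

Planning = {Quill, Yara}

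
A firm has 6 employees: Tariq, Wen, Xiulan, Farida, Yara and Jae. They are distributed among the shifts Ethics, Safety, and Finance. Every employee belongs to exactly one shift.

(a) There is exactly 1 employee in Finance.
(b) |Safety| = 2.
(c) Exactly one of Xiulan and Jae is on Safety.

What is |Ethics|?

3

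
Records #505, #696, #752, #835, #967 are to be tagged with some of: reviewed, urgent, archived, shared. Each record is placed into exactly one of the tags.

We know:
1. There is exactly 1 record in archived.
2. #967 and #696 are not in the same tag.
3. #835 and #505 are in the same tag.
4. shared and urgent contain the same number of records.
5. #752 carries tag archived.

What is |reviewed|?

2

From (5): #752 ∈ archived.
(1): archived already has 1, so the rest are out.
Suppose #505 ∉ reviewed: no assignment then satisfies all the clues, so #505 ∈ reviewed.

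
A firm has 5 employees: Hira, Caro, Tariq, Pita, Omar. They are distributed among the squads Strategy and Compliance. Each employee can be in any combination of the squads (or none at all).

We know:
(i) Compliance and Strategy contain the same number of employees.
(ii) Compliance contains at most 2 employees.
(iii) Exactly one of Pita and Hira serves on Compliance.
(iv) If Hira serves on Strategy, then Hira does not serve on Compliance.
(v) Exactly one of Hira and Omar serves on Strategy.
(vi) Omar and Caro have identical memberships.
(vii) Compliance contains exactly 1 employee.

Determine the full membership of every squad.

Strategy = {Hira}; Compliance = {Pita}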